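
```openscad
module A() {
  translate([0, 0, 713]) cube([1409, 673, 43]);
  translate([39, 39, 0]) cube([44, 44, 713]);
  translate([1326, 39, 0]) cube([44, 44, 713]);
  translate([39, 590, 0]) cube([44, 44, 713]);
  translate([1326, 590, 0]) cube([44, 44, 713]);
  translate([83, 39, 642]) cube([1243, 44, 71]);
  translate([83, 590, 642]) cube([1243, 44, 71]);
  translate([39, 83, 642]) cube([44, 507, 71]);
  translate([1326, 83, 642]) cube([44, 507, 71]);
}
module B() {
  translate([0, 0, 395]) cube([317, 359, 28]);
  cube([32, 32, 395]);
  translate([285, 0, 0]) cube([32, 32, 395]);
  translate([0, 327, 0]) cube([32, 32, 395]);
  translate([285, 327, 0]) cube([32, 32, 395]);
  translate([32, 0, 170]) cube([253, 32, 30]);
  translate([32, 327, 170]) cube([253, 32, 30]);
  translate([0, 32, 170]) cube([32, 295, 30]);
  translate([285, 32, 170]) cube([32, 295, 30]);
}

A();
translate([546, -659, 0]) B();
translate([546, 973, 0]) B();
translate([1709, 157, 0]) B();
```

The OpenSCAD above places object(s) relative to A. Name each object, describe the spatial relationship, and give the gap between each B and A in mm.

A is a table. B is a stool. Three stools sit around the table at the −y, +y, +x sides. The gap between each stool and the table is 300 mm.

Each stool's nearest face is 300 mm from the table's bounding box.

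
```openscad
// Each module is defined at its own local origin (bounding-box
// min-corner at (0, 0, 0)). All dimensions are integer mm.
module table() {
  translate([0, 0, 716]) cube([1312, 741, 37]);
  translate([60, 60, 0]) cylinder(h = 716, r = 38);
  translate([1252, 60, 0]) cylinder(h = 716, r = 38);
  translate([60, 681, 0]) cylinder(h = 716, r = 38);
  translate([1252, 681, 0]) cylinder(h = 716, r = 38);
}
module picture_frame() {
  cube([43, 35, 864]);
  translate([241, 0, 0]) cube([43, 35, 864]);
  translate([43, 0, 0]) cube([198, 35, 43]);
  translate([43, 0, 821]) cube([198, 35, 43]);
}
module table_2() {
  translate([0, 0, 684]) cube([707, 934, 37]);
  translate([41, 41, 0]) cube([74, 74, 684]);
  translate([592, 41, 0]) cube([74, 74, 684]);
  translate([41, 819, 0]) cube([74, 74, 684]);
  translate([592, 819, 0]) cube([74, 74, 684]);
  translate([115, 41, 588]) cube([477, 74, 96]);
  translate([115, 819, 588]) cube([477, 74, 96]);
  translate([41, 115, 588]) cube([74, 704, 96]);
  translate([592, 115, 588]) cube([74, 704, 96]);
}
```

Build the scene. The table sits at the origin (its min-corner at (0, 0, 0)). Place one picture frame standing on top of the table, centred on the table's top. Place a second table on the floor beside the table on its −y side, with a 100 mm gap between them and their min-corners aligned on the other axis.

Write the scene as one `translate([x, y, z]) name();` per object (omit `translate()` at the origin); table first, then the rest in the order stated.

table();
translate([514, 353, 753]) picture_frame();
translate([0, -1034, 0]) table_2();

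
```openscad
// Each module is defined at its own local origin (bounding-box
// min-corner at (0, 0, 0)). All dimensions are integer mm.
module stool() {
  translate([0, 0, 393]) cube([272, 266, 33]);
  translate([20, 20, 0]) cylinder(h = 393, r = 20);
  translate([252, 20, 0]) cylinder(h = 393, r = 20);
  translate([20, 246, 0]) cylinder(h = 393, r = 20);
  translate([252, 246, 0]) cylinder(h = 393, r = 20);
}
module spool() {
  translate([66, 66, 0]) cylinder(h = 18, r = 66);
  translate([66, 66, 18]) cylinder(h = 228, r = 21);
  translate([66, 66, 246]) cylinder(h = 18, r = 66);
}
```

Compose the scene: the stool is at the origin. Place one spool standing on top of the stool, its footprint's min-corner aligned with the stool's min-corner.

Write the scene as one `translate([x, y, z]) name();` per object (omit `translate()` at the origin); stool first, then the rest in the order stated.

stool();
translate([0, 0, 426]) spool();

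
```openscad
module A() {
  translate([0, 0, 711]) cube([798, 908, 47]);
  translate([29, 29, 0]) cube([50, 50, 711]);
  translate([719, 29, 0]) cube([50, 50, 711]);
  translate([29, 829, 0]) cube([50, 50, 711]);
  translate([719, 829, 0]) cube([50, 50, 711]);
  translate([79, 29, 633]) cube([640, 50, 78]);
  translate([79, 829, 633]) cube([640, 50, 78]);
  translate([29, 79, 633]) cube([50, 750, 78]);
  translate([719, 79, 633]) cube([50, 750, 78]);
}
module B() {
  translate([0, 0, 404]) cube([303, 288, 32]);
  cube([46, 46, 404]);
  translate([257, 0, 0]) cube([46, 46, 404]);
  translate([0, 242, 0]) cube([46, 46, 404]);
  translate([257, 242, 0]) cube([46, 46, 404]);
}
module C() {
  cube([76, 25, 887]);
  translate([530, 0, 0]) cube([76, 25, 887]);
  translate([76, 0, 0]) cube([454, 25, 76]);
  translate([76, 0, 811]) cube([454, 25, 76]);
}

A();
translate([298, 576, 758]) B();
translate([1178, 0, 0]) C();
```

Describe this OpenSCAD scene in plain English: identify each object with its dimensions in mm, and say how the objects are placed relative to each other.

A is a rectangular dining table. The top is 798×908×47 mm with its upper surface at z = 758 mm. It stands on four 50×50 mm square legs, each inset 29 mm from the nearest pair of top edges, running from the floor to the underside of the top. Four apron rails, 50 mm thick and 78 mm tall, run between adjacent legs with their top edges flush with the underside of the top and their outer faces flush with the legs' outer faces.

B is a four-legged stool. The seat is a 303×288×32 mm slab whose top surface is at z = 436 mm; four square legs, each 46×46 mm in cross-section, run from the floor (z = 0) to the underside of the seat, each flush with a corner of the seat.

C is a rectangular picture frame lying in the x–z plane (depth along y). The opening is 454 mm wide (x) by 735 mm tall (z), surrounded by a border 76 mm wide on all four sides. The frame is 25 mm deep and is made of two full-height vertical stiles with two horizontal rails fitted between them.

The stool is on top of the table. The picture frame is on the floor beside the table on its +x side.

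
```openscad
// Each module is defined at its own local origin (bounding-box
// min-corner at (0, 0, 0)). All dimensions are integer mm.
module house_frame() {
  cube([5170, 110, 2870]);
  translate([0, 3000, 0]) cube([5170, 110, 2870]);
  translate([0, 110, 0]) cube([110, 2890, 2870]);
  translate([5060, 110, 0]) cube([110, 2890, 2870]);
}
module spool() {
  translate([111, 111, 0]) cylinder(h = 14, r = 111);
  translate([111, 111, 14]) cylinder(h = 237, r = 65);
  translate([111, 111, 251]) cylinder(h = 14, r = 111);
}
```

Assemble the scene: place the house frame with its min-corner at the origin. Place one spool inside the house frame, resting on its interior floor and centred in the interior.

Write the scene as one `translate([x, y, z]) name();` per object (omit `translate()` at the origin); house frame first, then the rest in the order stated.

house_frame();
translate([2474, 1444, 0]) spool();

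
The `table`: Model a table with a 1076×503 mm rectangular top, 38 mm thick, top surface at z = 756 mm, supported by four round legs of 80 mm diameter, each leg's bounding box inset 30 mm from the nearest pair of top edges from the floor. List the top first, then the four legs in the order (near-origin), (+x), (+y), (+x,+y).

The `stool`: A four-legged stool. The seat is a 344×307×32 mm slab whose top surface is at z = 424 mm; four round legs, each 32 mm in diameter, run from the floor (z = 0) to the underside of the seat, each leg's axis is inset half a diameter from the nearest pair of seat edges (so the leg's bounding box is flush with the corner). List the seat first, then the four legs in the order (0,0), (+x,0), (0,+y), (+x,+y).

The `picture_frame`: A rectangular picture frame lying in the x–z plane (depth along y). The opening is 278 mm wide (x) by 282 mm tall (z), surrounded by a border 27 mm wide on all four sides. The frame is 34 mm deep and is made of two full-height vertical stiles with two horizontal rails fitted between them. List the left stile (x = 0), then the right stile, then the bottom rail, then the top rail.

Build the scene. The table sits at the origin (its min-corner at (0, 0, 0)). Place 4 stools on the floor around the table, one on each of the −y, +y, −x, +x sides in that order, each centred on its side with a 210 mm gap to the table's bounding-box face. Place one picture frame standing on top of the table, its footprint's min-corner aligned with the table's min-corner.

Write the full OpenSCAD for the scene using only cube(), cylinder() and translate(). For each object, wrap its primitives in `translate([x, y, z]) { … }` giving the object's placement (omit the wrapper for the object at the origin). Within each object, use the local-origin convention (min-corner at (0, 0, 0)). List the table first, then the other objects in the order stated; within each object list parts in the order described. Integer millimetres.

translate([0, 0, 718]) cube([1076, 503, 38]);
translate([70, 70, 0]) cylinder(h = 718, r = 40);
translate([1006, 70, 0]) cylinder(h = 718, r = 40);
translate([70, 433, 0]) cylinder(h = 718, r = 40);
translate([1006, 433, 0]) cylinder(h = 718, r = 40);
translate([366, -517, 0]) {
  translate([0, 0, 392]) cube([344, 307, 32]);
  translate([16, 16, 0]) cylinder(h = 392, r = 16);
  translate([328, 16, 0]) cylinder(h = 392, r = 16);
  translate([16, 291, 0]) cylinder(h = 392, r = 16);
  translate([328, 291, 0]) cylinder(h = 392, r = 16);
}
translate([366, 713, 0]) {
  translate([0, 0, 392]) cube([344, 307, 32]);
  translate([16, 16, 0]) cylinder(h = 392, r = 16);
  translate([328, 16, 0]) cylinder(h = 392, r = 16);
  translate([16, 291, 0]) cylinder(h = 392, r = 16);
  translate([328, 291, 0]) cylinder(h = 392, r = 16);
}
translate([-554, 98, 0]) {
  translate([0, 0, 392]) cube([344, 307, 32]);
  translate([16, 16, 0]) cylinder(h = 392, r = 16);
  translate([328, 16, 0]) cylinder(h = 392, r = 16);
  translate([16, 291, 0]) cylinder(h = 392, r = 16);
  translate([328, 291, 0]) cylinder(h = 392, r = 16);
}
translate([1286, 98, 0]) {
  translate([0, 0, 392]) cube([344, 307, 32]);
  translate([16, 16, 0]) cylinder(h = 392, r = 16);
  translate([328, 16, 0]) cylinder(h = 392, r = 16);
  translate([16, 291, 0]) cylinder(h = 392, r = 16);
  translate([328, 291, 0]) cylinder(h = 392, r = 16);
}
translate([0, 0, 756]) {
  cube([27, 34, 336]);
  translate([305, 0, 0]) cube([27, 34, 336]);
  translate([27, 0, 0]) cube([278, 34, 27]);
  translate([27, 0, 309]) cube([278, 34, 27]);
}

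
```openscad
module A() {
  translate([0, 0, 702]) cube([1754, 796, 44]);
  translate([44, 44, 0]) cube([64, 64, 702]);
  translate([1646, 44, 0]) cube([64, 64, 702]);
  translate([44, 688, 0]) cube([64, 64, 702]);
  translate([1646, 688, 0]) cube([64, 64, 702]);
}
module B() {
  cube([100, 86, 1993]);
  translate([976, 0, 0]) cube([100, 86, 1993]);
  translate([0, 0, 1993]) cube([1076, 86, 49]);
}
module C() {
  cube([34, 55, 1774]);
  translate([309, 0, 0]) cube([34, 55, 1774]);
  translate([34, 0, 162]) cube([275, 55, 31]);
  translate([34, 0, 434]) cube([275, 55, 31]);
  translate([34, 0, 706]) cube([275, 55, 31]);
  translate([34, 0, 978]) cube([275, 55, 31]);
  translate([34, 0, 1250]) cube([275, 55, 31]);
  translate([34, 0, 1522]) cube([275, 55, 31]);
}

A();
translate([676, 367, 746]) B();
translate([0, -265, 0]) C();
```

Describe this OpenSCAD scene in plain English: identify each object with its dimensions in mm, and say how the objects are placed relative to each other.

A is a rectangular dining table. The top is 1754×796×44 mm with its upper surface at z = 746 mm. It stands on four 64×64 mm square legs, each inset 44 mm from the nearest pair of top edges, running from the floor to the underside of the top.

B is a door frame. The clear opening is 876 mm wide and 1993 mm high. Two 100 mm wide jambs, 86 mm deep, stand either side of the opening from the floor to the top of the opening. A 49 mm thick head sits across the top of both jambs, spanning the full outside width of the frame.

C is a straight ladder. Two 34×55 mm vertical rails, 1774 mm tall, stand 343 mm apart (outside-to-outside) with their front faces coplanar on the −y side. 6 rungs, each 55 mm deep and 31 mm tall, span between the inner faces of the rails, front faces flush with the rails. The lowest rung's underside is at z = 162 mm and rungs are spaced 272 mm apart (underside to underside).

The door frame is on top of the table. The ladder is on the floor beside the table on its −y side.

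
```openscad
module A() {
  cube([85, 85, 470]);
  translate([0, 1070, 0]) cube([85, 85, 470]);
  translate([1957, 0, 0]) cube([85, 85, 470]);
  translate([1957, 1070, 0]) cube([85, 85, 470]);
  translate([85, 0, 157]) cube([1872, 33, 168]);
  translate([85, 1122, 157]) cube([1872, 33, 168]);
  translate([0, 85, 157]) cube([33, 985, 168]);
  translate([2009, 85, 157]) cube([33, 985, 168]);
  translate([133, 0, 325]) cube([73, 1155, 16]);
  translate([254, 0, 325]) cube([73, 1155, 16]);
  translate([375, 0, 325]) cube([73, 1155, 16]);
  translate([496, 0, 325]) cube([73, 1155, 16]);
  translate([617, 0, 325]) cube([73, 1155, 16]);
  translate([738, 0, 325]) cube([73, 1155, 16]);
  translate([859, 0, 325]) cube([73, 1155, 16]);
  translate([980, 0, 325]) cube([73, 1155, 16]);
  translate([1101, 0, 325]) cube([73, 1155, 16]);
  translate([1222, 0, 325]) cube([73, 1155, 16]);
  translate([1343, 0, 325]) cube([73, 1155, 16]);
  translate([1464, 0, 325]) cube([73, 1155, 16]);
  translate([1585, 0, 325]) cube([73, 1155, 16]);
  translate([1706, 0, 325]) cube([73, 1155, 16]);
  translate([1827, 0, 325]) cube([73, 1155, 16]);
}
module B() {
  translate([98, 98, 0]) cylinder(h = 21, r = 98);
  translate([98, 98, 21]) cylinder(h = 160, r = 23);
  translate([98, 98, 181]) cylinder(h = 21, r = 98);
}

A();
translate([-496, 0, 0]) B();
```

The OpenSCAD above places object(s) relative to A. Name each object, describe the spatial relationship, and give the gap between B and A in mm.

A is a bed frame. B is a spool. The spool is on the floor beside the bed frame on its −x side. The gap between the spool and the bed frame is 300 mm.

The spool's nearest face is 300 mm from the bed frame's −x face.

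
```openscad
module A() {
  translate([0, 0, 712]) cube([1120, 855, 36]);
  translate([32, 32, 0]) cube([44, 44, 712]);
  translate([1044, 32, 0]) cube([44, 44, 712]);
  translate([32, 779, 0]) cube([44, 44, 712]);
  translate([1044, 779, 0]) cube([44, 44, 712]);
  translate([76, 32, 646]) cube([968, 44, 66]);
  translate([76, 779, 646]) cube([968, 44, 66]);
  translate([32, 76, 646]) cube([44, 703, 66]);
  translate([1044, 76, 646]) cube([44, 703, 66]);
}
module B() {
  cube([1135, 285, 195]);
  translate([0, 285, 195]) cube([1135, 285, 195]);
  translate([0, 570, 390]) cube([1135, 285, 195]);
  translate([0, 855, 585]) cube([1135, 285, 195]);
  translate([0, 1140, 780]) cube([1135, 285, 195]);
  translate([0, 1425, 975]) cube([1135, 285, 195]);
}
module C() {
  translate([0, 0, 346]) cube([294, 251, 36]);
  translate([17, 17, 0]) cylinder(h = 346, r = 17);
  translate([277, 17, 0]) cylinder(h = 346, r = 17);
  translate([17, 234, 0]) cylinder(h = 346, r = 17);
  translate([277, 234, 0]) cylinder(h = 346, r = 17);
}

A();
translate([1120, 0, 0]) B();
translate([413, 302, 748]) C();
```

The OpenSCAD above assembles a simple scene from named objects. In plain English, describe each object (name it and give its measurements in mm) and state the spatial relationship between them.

A is a table with a 1120×855 mm rectangular top, 36 mm thick, top surface at z = 748 mm, supported by four 44×44 mm square legs, each inset 32 mm from the nearest pair of top edges, running from the floor. Four apron rails, 44 mm thick and 66 mm tall, run between adjacent legs with their top edges flush with the underside of the top and their outer faces flush with the legs' outer faces.

B is a straight staircase of 6 solid steps. Each step is 1135 mm wide (x), 285 mm deep (y, the going) and 195 mm tall (the rise). The first step rests on the floor; each subsequent step sits one going further in +y and one rise higher in +z, directly behind and above the previous step with no overlap.

C is a simple wooden stool: a rectangular seat 294 mm (x) by 251 mm (y), 36 mm thick, top face at z = 382 mm, on four round legs, each 34 mm in diameter. The legs rest on z = 0, each leg's axis is inset half a diameter from the nearest pair of seat edges (so the leg's bounding box is flush with the corner).

The staircase is against the table's +x side, with their −y faces flush. The stool is on top of the table, centred.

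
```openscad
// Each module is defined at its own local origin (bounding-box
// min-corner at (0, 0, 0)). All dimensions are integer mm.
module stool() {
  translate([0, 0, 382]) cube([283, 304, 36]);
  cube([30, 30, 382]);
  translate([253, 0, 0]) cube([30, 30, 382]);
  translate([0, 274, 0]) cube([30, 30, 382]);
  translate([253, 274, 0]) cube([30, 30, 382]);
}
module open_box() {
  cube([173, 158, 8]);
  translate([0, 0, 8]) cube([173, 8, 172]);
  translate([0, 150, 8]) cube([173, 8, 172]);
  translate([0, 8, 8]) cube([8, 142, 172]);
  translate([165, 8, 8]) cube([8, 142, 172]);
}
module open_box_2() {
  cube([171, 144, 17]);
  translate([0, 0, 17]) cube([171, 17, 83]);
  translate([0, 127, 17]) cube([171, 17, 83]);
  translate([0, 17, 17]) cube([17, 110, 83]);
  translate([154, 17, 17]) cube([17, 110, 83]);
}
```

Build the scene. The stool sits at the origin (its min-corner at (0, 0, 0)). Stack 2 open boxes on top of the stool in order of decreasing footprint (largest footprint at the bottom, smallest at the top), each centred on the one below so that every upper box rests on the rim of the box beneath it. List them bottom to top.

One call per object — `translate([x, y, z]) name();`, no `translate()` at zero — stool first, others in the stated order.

stool();
translate([55, 73, 418]) open_box();
translate([56, 80, 598]) open_box_2();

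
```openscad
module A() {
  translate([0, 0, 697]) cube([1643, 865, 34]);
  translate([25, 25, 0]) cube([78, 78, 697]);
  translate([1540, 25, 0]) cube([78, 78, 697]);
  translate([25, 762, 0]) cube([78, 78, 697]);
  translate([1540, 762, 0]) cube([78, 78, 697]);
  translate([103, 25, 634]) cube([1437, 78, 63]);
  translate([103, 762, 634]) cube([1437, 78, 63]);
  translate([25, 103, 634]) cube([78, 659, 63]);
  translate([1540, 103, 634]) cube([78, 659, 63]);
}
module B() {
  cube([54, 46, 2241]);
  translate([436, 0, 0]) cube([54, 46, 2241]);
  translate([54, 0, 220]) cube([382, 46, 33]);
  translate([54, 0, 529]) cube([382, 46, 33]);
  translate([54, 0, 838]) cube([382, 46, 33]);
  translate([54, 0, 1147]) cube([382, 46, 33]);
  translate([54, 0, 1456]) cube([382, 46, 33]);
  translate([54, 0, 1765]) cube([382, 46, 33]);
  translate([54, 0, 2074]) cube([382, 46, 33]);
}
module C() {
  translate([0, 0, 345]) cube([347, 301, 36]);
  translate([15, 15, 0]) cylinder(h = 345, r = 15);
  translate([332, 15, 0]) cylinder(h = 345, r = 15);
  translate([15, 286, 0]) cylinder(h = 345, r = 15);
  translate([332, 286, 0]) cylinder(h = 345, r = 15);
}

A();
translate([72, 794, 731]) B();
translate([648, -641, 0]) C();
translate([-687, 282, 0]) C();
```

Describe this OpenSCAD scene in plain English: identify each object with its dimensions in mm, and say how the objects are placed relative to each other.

A is a table with a 1643×865 mm rectangular top, 34 mm thick, top surface at z = 731 mm, supported by four 78×78 mm square legs, each inset 25 mm from the nearest pair of top edges, running from the floor. Four apron rails, 78 mm thick and 63 mm tall, run between adjacent legs with their top edges flush with the underside of the top and their outer faces flush with the legs' outer faces.

B is a wooden ladder with two side rails of 54×46 mm section and 2241 mm height, set 490 mm apart overall. Between them run 7 rectangular rungs (46 mm deep, 33 mm thick), front faces flush with the rails' −y face. The bottom of the first rung is 220 mm above the floor and each subsequent rung is 309 mm higher than the one below.

C is a four-legged stool. The seat is a 347×301×36 mm slab whose top surface is at z = 381 mm; four round legs, each 30 mm in diameter, run from the floor (z = 0) to the underside of the seat, each leg's axis is inset half a diameter from the nearest pair of seat edges (so the leg's bounding box is flush with the corner).

The ladder is on top of the table. Two stools sit around the table at the −y, −x sides.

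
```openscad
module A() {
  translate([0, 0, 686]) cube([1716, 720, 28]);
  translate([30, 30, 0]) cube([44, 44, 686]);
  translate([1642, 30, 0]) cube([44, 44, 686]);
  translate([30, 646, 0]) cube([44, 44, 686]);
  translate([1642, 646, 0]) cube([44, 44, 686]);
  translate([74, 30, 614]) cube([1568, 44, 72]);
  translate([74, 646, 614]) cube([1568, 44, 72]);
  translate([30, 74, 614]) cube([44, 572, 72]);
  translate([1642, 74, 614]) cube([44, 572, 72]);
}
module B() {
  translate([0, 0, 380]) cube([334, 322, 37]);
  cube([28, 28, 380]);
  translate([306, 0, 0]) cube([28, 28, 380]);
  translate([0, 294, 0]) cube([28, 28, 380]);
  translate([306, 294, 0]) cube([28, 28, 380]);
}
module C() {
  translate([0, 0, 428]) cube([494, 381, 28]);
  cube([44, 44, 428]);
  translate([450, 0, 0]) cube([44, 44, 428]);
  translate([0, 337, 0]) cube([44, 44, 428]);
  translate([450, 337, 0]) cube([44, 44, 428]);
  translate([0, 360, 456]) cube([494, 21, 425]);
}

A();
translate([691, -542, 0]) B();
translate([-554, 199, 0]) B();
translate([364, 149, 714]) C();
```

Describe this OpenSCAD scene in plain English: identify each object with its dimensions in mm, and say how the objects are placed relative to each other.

A is a table: top 1716 mm (x) × 720 mm (y), 28 mm thick, upper face at z = 714 mm, on four 44×44 mm square legs, each inset 30 mm from the nearest pair of top edges, running from z = 0 to the bottom of the top. Four apron rails, 44 mm thick and 72 mm tall, run between adjacent legs with their top edges flush with the underside of the top and their outer faces flush with the legs' outer faces.

B is a four-legged stool. The seat is a 334×322×37 mm slab whose top surface is at z = 417 mm; four square legs, each 28×28 mm in cross-section, run from the floor (z = 0) to the underside of the seat, each flush with a corner of the seat.

C is a chair: 494×381 mm seat, 28 mm thick, top at z = 456 mm, on four 44 mm square corner legs flush with the seat edges. A 21 mm thick backrest slab spans the full seat width, extending 425 mm above the seat top, its back face flush with the seat's +y edge.

Two stools sit around the table at the −y, −x sides. The chair is on top of the table.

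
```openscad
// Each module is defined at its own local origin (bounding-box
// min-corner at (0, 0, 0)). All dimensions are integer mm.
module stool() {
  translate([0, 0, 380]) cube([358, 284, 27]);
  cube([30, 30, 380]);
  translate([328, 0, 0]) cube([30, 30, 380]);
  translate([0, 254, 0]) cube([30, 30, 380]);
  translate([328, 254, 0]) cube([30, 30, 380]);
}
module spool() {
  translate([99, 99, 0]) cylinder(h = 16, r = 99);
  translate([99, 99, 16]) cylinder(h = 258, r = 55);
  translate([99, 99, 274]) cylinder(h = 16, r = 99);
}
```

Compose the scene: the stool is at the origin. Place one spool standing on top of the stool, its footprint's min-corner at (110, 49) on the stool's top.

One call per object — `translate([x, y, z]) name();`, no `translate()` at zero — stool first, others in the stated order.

stool();
translate([110, 49, 407]) spool();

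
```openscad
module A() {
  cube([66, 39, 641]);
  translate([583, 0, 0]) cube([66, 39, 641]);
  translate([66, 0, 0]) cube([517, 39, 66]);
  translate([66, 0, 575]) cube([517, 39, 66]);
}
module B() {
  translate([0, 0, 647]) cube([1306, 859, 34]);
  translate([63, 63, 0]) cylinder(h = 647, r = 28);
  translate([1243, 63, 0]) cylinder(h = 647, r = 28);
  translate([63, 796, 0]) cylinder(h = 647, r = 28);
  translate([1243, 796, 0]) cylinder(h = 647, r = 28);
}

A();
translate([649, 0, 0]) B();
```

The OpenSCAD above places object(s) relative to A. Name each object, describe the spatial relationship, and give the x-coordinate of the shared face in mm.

The picture frame's +x face and the table's −x face are both at x = 649 mm.

A is a picture frame. B is a table. The table is against the picture frame's +x side, with their −y faces flush. The x-coordinate of the shared face is 649 mm.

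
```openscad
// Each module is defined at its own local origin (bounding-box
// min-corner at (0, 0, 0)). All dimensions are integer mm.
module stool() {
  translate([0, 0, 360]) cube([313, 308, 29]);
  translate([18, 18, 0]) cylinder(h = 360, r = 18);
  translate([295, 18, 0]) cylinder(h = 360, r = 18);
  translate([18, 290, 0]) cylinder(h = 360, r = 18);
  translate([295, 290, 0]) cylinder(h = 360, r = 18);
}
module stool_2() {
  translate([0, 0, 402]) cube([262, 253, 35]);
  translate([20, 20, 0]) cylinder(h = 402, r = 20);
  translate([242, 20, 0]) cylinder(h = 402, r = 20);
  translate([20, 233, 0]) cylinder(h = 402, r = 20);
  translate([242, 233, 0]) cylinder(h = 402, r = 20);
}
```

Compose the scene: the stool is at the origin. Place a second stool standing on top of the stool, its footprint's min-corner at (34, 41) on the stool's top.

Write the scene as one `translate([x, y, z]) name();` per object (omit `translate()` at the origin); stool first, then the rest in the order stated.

stool();
translate([34, 41, 389]) stool_2();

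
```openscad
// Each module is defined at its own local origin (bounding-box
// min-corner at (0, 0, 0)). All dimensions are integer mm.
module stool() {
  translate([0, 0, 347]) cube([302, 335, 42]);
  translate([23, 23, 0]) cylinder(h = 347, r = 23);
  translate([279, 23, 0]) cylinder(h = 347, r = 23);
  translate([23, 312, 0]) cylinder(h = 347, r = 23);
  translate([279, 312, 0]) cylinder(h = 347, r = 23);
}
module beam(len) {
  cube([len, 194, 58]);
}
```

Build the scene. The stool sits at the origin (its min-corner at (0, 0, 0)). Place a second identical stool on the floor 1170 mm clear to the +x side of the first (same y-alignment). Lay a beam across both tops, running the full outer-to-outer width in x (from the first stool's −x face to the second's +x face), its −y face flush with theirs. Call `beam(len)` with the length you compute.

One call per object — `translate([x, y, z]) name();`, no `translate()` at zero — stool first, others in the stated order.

stool();
translate([1472, 0, 0]) stool();
translate([0, 0, 389]) beam(1774);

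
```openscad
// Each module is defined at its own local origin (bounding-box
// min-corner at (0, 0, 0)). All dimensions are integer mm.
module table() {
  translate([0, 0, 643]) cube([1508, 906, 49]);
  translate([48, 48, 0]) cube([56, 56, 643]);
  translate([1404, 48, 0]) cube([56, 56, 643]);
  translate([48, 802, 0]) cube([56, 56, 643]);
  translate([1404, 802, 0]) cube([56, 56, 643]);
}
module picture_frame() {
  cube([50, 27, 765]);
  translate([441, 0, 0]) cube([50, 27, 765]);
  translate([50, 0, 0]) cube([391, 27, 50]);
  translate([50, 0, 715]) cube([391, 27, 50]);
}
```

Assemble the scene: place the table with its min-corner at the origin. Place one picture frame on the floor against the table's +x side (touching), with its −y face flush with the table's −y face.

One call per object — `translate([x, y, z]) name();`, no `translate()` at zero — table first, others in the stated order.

table();
translate([1508, 0, 0]) picture_frame();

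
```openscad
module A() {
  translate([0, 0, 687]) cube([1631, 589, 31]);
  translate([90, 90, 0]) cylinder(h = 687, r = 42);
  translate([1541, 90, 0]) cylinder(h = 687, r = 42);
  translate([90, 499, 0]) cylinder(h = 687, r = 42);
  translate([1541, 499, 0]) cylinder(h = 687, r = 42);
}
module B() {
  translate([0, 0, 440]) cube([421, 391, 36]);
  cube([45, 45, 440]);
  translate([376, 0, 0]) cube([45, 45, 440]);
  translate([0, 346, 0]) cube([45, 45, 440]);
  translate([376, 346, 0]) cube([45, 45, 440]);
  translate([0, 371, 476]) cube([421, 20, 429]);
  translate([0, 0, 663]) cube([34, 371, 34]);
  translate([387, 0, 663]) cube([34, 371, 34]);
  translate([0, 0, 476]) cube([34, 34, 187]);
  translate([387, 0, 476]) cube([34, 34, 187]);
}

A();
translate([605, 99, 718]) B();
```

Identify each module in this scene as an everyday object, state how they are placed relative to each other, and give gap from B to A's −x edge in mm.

A is a table. B is a chair. The chair is on top of the table, centred. The gap from the chair to the table's −x edge is 605 mm.

The chair's min-x is at 605; the table's min-x is 0; gap = 605 mm.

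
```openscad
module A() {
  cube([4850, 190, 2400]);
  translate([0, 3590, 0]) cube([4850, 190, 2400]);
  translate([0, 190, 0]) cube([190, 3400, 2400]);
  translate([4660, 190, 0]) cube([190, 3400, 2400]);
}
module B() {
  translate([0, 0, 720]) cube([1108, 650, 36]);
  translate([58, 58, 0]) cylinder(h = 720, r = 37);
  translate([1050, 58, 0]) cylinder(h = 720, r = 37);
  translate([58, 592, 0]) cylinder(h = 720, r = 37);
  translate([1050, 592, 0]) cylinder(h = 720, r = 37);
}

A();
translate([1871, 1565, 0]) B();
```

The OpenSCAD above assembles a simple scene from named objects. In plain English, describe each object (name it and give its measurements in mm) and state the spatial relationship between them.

A is a box-shaped house frame (walls only): outside footprint 4850×3780 mm, wall height 2400 mm, wall thickness 190 mm. The two y-facing walls run the full x-width; the two x-facing walls fit between the inner faces of the y-facing walls.

B is a table with a 1108×650 mm rectangular top, 36 mm thick, top surface at z = 756 mm, supported by four round legs of 74 mm diameter, each leg's bounding box inset 21 mm from the nearest pair of top edges, running from the floor.

The table sits inside the house frame, centred.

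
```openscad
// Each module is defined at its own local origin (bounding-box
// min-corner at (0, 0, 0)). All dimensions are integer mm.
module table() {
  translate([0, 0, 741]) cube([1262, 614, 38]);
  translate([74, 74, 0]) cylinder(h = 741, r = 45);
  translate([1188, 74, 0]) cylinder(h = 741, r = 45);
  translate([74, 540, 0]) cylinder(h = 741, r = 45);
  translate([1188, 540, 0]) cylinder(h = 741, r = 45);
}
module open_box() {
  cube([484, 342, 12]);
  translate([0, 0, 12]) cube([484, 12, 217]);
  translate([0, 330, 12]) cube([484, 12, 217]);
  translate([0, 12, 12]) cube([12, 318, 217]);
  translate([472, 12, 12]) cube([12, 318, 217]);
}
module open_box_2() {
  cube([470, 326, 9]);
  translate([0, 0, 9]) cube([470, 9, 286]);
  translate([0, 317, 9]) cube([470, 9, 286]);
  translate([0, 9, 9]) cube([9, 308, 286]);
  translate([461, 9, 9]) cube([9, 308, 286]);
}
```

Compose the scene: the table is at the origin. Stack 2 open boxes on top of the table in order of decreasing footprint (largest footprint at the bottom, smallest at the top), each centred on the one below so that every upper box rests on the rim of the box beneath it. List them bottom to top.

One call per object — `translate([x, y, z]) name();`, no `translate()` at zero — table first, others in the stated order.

table();
translate([389, 136, 779]) open_box();
translate([396, 144, 1008]) open_box_2();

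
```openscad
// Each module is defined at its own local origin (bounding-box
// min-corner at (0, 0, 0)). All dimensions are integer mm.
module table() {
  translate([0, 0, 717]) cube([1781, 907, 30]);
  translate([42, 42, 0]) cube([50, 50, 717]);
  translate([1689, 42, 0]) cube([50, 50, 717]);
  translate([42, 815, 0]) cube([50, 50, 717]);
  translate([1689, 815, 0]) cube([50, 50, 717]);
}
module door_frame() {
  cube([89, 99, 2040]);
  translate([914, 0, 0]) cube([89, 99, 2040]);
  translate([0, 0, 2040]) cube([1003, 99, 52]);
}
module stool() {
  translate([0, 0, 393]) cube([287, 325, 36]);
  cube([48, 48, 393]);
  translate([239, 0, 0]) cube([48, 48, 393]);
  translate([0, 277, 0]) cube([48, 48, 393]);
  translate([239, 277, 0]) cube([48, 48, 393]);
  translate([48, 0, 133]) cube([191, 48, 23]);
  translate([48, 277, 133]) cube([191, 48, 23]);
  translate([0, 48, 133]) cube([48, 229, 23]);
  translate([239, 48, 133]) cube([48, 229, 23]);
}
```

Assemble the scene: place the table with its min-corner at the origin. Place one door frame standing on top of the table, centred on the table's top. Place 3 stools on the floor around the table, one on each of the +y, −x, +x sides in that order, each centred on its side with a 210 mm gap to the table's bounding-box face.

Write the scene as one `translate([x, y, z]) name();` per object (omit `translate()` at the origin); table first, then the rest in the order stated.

table();
translate([389, 404, 747]) door_frame();
translate([747, 1117, 0]) stool();
translate([-497, 291, 0]) stool();
translate([1991, 291, 0]) stool();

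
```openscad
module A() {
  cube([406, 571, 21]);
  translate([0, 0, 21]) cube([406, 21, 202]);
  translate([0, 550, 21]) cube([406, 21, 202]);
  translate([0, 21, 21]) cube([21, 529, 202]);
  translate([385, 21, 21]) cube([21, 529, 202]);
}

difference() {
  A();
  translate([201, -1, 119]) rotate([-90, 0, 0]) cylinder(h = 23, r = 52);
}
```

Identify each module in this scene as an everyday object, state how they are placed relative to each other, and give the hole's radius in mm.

The subtracted cylinder has r = 52 mm.

A is an open box. The open box has a circular hole through its front wall. The hole's radius is 52 mm.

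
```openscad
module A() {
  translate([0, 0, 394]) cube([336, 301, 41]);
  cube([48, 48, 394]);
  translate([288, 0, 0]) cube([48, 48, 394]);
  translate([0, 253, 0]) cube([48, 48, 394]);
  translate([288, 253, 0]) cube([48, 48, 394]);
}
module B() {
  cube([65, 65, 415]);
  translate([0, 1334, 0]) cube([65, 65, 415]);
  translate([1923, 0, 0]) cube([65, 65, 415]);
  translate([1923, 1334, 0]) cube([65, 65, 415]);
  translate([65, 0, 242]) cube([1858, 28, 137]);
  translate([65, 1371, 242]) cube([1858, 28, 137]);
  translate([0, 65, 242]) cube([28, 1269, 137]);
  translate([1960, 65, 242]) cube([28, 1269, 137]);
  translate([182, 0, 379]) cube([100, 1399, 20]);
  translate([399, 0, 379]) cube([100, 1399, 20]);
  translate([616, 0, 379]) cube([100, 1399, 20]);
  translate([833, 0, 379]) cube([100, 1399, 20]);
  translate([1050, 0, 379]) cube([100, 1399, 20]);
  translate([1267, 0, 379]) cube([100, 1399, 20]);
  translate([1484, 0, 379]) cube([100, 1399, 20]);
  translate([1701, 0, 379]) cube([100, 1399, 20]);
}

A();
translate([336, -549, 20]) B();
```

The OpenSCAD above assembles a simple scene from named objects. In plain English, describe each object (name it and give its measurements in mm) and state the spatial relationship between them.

A is a four-legged stool. The seat is a 336×301×41 mm slab whose top surface is at z = 435 mm; four square legs, each 48×48 mm in cross-section, run from the floor (z = 0) to the underside of the seat, each flush with a corner of the seat.

B is a bed frame 1988 mm long (x) by 1399 mm wide (y). Four 65×65 mm corner posts, 415 mm tall, at the corners of the footprint. Four rails of 28 mm thickness and 137 mm height run between adjacent posts with their undersides at z = 242 mm, their outer faces flush with the outside of the frame (the two x-running rails run between the posts' inner faces; the two y-running rails run between the posts' inner faces). 8 slats, each 100 mm wide (x) and 20 mm thick, lie across the top of the two x-running rails, running the full 1399 mm width of the frame in y; the slats are evenly spaced along x between the inner faces of the end posts with equal gaps (rounded down to the nearest mm) at the −x end and between each pair — any rounding remainder accumulates at the +x end.

The bed frame is beside the stool with their tops flush at z = 435.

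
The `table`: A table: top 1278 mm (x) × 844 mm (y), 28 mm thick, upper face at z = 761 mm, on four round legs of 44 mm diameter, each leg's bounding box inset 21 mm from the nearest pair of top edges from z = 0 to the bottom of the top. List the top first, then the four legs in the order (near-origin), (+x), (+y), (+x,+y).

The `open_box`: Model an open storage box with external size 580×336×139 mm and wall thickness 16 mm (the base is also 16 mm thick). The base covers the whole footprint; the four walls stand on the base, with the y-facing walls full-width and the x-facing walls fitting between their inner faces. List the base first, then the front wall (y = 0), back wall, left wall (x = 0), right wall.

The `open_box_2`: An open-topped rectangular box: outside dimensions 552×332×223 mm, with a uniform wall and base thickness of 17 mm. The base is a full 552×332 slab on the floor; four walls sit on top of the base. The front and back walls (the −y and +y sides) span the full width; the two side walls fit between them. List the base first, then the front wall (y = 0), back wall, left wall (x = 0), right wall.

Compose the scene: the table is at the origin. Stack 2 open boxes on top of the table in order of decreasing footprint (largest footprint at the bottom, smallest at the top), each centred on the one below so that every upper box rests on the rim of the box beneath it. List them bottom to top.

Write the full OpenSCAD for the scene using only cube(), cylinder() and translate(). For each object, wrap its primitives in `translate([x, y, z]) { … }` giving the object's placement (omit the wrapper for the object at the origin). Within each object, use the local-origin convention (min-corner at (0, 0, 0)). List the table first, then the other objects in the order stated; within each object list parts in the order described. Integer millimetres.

translate([0, 0, 733]) cube([1278, 844, 28]);
translate([43, 43, 0]) cylinder(h = 733, r = 22);
translate([1235, 43, 0]) cylinder(h = 733, r = 22);
translate([43, 801, 0]) cylinder(h = 733, r = 22);
translate([1235, 801, 0]) cylinder(h = 733, r = 22);
translate([349, 254, 761]) {
  cube([580, 336, 16]);
  translate([0, 0, 16]) cube([580, 16, 123]);
  translate([0, 320, 16]) cube([580, 16, 123]);
  translate([0, 16, 16]) cube([16, 304, 123]);
  translate([564, 16, 16]) cube([16, 304, 123]);
}
translate([363, 256, 900]) {
  cube([552, 332, 17]);
  translate([0, 0, 17]) cube([552, 17, 206]);
  translate([0, 315, 17]) cube([552, 17, 206]);
  translate([0, 17, 17]) cube([17, 298, 206]);
  translate([535, 17, 17]) cube([17, 298, 206]);
}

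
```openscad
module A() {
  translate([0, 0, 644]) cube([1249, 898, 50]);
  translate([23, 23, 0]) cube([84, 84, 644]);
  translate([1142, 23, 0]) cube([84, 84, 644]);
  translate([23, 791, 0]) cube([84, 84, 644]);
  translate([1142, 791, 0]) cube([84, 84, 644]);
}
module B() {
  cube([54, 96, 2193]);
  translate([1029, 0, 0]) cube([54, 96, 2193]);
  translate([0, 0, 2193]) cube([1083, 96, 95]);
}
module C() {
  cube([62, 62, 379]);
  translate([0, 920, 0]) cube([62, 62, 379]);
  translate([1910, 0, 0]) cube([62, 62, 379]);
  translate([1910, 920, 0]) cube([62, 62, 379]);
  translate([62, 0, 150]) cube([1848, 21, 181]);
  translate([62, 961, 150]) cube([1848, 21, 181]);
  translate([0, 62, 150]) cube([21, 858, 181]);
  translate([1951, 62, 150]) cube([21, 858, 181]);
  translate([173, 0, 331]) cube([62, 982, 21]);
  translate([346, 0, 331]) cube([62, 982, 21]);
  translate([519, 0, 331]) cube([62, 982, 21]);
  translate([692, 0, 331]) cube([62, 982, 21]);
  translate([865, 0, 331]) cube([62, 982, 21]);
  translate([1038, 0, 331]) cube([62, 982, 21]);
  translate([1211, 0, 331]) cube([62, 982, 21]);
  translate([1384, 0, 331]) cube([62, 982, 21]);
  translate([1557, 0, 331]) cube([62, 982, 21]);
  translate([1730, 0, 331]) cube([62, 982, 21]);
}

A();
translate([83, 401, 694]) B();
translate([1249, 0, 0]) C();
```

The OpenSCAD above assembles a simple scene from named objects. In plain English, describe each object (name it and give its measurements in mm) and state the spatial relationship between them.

A is a table: top 1249 mm (x) × 898 mm (y), 50 mm thick, upper face at z = 694 mm, on four 84×84 mm square legs, each inset 23 mm from the nearest pair of top edges, running from z = 0 to the bottom of the top.

B is a rectangular door frame: two vertical jambs of 54×96 mm section, 2193 mm tall, with a clear opening 975 mm wide between their inner faces. A header 95 mm tall and 96 mm deep lies on top of the jambs and spans the full outside width.

C is a bed frame 1972 mm long (x) by 982 mm wide (y). Four 62×62 mm corner posts, 379 mm tall, at the corners of the footprint. Four rails of 21 mm thickness and 181 mm height run between adjacent posts with their undersides at z = 150 mm, their outer faces flush with the outside of the frame (the two x-running rails run between the posts' inner faces; the two y-running rails run between the posts' inner faces). 10 slats, each 62 mm wide (x) and 21 mm thick, lie across the top of the two x-running rails, running the full 982 mm width of the frame in y; the slats are evenly spaced along x between the inner faces of the end posts with equal gaps (rounded down to the nearest mm) at the −x end and between each pair — any rounding remainder accumulates at the +x end.

The door frame is on top of the table, centred. The bed frame is against the table's +x side, with their −y faces flush.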